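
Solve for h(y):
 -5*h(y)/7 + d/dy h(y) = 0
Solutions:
 h(y) = C1*exp(5*y/7)


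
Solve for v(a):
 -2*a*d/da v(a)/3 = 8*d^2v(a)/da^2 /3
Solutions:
 v(a) = C1 + C2*erf(sqrt(2)*a/4)


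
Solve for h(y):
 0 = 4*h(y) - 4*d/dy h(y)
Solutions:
 h(y) = C1*exp(y)


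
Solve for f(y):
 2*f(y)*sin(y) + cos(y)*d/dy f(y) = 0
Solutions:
 f(y) = C1*cos(y)^2


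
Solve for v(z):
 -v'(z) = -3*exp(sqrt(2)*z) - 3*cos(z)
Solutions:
 v(z) = C1 + 3*sqrt(2)*exp(sqrt(2)*z)/2 + 3*sin(z)


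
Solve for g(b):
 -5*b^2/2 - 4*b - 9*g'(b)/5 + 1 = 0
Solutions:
 g(b) = C1 - 25*b^3/54 - 10*b^2/9 + 5*b/9


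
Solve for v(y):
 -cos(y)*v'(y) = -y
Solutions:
 v(y) = C1 + Integral(y/cos(y), y)


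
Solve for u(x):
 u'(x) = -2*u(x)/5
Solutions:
 u(x) = C1*exp(-2*x/5)


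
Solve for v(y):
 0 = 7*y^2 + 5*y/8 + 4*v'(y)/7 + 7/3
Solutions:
 v(y) = C1 - 49*y^3/12 - 35*y^2/64 - 49*y/12


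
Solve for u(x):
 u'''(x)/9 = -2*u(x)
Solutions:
 u(x) = C3*exp(x*(-18^(1/3) + 3*2^(1/3)*3^(2/3))/4)*sin(3*2^(1/3)*3^(1/6)*x/2) + C4*exp(x*(-18^(1/3) + 3*2^(1/3)*3^(2/3))/4)*cos(3*2^(1/3)*3^(1/6)*x/2) + C5*exp(-x*(18^(1/3) + 3*2^(1/3)*3^(2/3))/4) + (C1*sin(3*2^(1/3)*3^(1/6)*x/2) + C2*cos(3*2^(1/3)*3^(1/6)*x/2))*exp(18^(1/3)*x/2)


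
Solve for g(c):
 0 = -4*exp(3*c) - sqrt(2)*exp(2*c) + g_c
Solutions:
 g(c) = C1 + 4*exp(3*c)/3 + sqrt(2)*exp(2*c)/2


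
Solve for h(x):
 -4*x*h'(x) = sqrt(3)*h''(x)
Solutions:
 h(x) = C1 + C2*erf(sqrt(2)*3^(3/4)*x/3)


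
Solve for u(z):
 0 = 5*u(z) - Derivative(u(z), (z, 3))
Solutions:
 u(z) = C3*exp(5^(1/3)*z) + (C1*sin(sqrt(3)*5^(1/3)*z/2) + C2*cos(sqrt(3)*5^(1/3)*z/2))*exp(-5^(1/3)*z/2)


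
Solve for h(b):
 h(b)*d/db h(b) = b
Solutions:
 h(b) = -sqrt(C1 + b^2)
 h(b) = sqrt(C1 + b^2)


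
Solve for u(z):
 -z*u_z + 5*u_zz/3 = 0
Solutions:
 u(z) = C1 + C2*erfi(sqrt(30)*z/10)


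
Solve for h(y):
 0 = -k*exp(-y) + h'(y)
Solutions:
 h(y) = C1 - k*exp(-y)


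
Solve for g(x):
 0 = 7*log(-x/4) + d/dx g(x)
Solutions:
 g(x) = C1 - 7*x*log(-x) + 7*x*(1 + 2*log(2))


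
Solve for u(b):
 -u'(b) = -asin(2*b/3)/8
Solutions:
 u(b) = C1 + b*asin(2*b/3)/8 + sqrt(9 - 4*b^2)/16


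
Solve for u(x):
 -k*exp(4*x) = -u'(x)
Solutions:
 u(x) = C1 + k*exp(4*x)/4


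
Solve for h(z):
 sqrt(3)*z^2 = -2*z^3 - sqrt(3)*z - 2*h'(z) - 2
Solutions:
 h(z) = C1 - z^4/4 - sqrt(3)*z^3/6 - sqrt(3)*z^2/4 - z


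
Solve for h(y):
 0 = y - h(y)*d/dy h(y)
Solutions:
 h(y) = -sqrt(C1 + y^2)
 h(y) = sqrt(C1 + y^2)


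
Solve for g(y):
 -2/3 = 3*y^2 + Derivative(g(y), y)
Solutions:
 g(y) = C1 - y^3 - 2*y/3


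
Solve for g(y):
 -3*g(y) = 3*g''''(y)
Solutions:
 g(y) = (C1*sin(sqrt(2)*y/2) + C2*cos(sqrt(2)*y/2))*exp(-sqrt(2)*y/2) + (C3*sin(sqrt(2)*y/2) + C4*cos(sqrt(2)*y/2))*exp(sqrt(2)*y/2)


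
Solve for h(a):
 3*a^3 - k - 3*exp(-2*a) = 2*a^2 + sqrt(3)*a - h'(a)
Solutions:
 h(a) = C1 - 3*a^4/4 + 2*a^3/3 + sqrt(3)*a^2/2 + a*k - 3*exp(-2*a)/2


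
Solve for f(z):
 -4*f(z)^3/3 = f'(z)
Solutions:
 f(z) = -sqrt(6)*sqrt(-1/(C1 - 4*z))/2
 f(z) = sqrt(6)*sqrt(-1/(C1 - 4*z))/2


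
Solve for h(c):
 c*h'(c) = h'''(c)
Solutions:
 h(c) = C1 + Integral(C2*airyai(c) + C3*airybi(c), c)


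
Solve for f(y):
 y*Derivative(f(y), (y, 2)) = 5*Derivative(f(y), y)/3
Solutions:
 f(y) = C1 + C2*y^(8/3)


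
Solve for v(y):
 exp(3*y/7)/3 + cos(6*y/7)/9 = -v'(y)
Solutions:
 v(y) = C1 - 7*exp(3*y/7)/9 - 7*sin(6*y/7)/54


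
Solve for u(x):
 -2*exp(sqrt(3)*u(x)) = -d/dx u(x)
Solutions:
 u(x) = sqrt(3)*(2*log(-1/(C1 + 2*x)) - log(3))/6


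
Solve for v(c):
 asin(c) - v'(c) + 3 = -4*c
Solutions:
 v(c) = C1 + 2*c^2 + c*asin(c) + 3*c + sqrt(1 - c^2)


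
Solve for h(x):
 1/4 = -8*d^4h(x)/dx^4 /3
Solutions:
 h(x) = C1 + C2*x + C3*x^2 + C4*x^3 - x^4/256


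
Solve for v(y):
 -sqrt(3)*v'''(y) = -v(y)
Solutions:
 v(y) = C3*exp(3^(5/6)*y/3) + (C1*sin(3^(1/3)*y/2) + C2*cos(3^(1/3)*y/2))*exp(-3^(5/6)*y/6)


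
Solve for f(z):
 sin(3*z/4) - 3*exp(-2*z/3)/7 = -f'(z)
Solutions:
 f(z) = C1 + 4*cos(3*z/4)/3 - 9*exp(-2*z/3)/14


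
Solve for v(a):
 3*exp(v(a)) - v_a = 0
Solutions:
 v(a) = log(-1/(C1 + 3*a))


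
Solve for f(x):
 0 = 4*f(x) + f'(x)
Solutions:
 f(x) = C1*exp(-4*x)


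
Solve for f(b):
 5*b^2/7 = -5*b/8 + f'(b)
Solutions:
 f(b) = C1 + 5*b^3/21 + 5*b^2/16


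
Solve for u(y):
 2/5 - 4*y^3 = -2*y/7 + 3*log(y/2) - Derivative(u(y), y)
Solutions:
 u(y) = C1 + y^4 - y^2/7 + 3*y*log(y) - 17*y/5 - y*log(8)


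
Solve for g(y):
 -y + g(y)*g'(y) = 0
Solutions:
 g(y) = -sqrt(C1 + y^2)
 g(y) = sqrt(C1 + y^2)


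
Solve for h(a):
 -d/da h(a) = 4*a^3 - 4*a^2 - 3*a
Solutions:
 h(a) = C1 - a^4 + 4*a^3/3 + 3*a^2/2


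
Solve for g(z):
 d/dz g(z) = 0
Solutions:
 g(z) = C1


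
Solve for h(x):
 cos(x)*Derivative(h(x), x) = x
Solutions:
 h(x) = C1 + Integral(x/cos(x), x)


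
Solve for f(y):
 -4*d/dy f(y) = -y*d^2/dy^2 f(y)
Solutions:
 f(y) = C1 + C2*y^5


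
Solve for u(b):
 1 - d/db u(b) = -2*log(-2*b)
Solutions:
 u(b) = C1 + 2*b*log(-b) + b*(-1 + 2*log(2))


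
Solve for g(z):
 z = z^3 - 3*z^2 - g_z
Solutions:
 g(z) = C1 + z^4/4 - z^3 - z^2/2


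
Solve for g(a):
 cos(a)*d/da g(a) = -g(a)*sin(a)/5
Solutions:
 g(a) = C1*cos(a)^(1/5)


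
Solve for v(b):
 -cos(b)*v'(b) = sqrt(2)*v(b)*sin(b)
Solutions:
 v(b) = C1*cos(b)^(sqrt(2))


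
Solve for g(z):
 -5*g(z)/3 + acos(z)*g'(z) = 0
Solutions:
 g(z) = C1*exp(5*Integral(1/acos(z), z)/3)


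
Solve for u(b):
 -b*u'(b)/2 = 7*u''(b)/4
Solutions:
 u(b) = C1 + C2*erf(sqrt(7)*b/7)


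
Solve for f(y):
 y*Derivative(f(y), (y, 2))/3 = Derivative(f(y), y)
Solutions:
 f(y) = C1 + C2*y^4


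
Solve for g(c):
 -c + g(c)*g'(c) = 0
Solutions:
 g(c) = -sqrt(C1 + c^2)
 g(c) = sqrt(C1 + c^2)


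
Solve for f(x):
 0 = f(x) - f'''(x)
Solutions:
 f(x) = C3*exp(x) + (C1*sin(sqrt(3)*x/2) + C2*cos(sqrt(3)*x/2))*exp(-x/2)


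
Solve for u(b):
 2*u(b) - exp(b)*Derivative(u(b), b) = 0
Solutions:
 u(b) = C1*exp(-2*exp(-b))


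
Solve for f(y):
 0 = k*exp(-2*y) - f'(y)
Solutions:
 f(y) = C1 - k*exp(-2*y)/2


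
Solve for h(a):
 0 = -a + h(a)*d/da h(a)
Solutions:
 h(a) = -sqrt(C1 + a^2)
 h(a) = sqrt(C1 + a^2)


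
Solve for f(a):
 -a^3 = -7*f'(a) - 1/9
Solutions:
 f(a) = C1 + a^4/28 - a/63


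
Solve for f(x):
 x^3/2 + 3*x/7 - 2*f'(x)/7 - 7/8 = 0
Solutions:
 f(x) = C1 + 7*x^4/16 + 3*x^2/4 - 49*x/16


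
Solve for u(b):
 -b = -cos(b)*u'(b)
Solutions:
 u(b) = C1 + Integral(b/cos(b), b)


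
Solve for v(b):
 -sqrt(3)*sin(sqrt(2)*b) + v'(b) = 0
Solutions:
 v(b) = C1 - sqrt(6)*cos(sqrt(2)*b)/2


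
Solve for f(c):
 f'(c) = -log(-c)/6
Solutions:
 f(c) = C1 - c*log(-c)/6 + c/6


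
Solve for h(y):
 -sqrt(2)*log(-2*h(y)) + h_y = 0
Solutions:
 -sqrt(2)*Integral(1/(log(-_y) + log(2)), (_y, h(y)))/2 = C1 - y


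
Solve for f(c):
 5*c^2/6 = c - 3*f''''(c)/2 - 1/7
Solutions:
 f(c) = C1 + C2*c + C3*c^2 + C4*c^3 - c^6/648 + c^5/180 - c^4/252


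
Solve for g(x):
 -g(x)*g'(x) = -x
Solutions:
 g(x) = -sqrt(C1 + x^2)
 g(x) = sqrt(C1 + x^2)


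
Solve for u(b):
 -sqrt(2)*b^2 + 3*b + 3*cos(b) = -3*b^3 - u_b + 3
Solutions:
 u(b) = C1 - 3*b^4/4 + sqrt(2)*b^3/3 - 3*b^2/2 + 3*b - 3*sin(b)


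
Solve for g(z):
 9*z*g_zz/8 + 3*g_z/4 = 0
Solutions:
 g(z) = C1 + C2*z^(1/3)


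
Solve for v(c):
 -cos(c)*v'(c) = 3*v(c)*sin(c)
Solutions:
 v(c) = C1*cos(c)^3


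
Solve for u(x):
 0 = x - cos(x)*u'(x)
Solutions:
 u(x) = C1 + Integral(x/cos(x), x)


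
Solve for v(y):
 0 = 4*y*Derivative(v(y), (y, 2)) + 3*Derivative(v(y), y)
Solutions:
 v(y) = C1 + C2*y^(1/4)


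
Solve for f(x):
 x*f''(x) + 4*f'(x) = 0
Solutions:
 f(x) = C1 + C2/x^3


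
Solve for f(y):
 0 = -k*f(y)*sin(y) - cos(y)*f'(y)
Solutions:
 f(y) = C1*exp(k*log(cos(y)))


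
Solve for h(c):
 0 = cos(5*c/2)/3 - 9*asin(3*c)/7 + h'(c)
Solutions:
 h(c) = C1 + 9*c*asin(3*c)/7 + 3*sqrt(1 - 9*c^2)/7 - 2*sin(5*c/2)/15


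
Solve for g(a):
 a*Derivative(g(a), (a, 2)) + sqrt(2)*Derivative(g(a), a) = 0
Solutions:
 g(a) = C1 + C2*a^(1 - sqrt(2))


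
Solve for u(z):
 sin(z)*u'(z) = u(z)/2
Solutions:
 u(z) = C1*(cos(z) - 1)^(1/4)/(cos(z) + 1)^(1/4)


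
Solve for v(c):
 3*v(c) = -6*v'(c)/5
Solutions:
 v(c) = C1*exp(-5*c/2)


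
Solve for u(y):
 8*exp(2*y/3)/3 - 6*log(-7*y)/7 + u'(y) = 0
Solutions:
 u(y) = C1 + 6*y*log(-y)/7 + 6*y*(-1 + log(7))/7 - 4*exp(2*y/3)


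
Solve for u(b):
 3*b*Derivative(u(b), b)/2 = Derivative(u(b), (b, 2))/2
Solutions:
 u(b) = C1 + C2*erfi(sqrt(6)*b/2)


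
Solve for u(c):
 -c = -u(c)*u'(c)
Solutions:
 u(c) = -sqrt(C1 + c^2)
 u(c) = sqrt(C1 + c^2)


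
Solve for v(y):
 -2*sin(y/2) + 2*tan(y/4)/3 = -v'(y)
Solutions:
 v(y) = C1 + 8*log(cos(y/4))/3 - 4*cos(y/2)


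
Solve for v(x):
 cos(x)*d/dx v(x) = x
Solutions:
 v(x) = C1 + Integral(x/cos(x), x)


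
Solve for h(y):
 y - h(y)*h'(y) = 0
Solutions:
 h(y) = -sqrt(C1 + y^2)
 h(y) = sqrt(C1 + y^2)


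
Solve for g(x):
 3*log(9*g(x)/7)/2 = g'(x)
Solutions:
 -2*Integral(1/(log(_y) - log(7) + 2*log(3)), (_y, g(x)))/3 = C1 - x


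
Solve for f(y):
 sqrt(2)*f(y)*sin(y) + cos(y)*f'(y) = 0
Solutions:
 f(y) = C1*cos(y)^(sqrt(2))


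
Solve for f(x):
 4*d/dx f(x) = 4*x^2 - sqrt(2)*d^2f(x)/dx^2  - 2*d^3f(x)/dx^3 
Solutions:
 f(x) = C1 + x^3/3 - sqrt(2)*x^2/4 - 3*x/4 + (C2*sin(sqrt(30)*x/4) + C3*cos(sqrt(30)*x/4))*exp(-sqrt(2)*x/4)


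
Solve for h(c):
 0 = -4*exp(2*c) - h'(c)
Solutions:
 h(c) = C1 - 2*exp(2*c)


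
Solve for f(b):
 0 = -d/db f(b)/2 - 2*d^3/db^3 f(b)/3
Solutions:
 f(b) = C1 + C2*sin(sqrt(3)*b/2) + C3*cos(sqrt(3)*b/2)


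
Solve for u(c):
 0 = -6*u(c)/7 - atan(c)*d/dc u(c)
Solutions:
 u(c) = C1*exp(-6*Integral(1/atan(c), c)/7)


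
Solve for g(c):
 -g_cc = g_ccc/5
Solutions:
 g(c) = C1 + C2*c + C3*exp(-5*c)


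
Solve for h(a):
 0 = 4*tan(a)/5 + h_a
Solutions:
 h(a) = C1 + 4*log(cos(a))/5


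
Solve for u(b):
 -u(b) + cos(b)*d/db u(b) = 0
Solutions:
 u(b) = C1*sqrt(sin(b) + 1)/sqrt(sin(b) - 1)


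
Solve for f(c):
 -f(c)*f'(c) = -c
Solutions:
 f(c) = -sqrt(C1 + c^2)
 f(c) = sqrt(C1 + c^2)


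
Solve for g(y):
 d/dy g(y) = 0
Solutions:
 g(y) = C1


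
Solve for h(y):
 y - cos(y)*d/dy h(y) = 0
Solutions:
 h(y) = C1 + Integral(y/cos(y), y)


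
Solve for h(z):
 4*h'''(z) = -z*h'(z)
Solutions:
 h(z) = C1 + Integral(C2*airyai(-2^(1/3)*z/2) + C3*airybi(-2^(1/3)*z/2), z)


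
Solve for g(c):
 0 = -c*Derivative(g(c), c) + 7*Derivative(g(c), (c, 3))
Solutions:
 g(c) = C1 + Integral(C2*airyai(7^(2/3)*c/7) + C3*airybi(7^(2/3)*c/7), c)


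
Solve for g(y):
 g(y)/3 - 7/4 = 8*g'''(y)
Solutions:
 g(y) = C3*exp(3^(2/3)*y/6) + (C1*sin(3^(1/6)*y/4) + C2*cos(3^(1/6)*y/4))*exp(-3^(2/3)*y/12) + 21/4


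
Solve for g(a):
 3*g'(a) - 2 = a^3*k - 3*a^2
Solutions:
 g(a) = C1 + a^4*k/12 - a^3/3 + 2*a/3


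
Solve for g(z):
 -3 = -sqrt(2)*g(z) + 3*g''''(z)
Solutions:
 g(z) = C1*exp(-2^(1/8)*3^(3/4)*z/3) + C2*exp(2^(1/8)*3^(3/4)*z/3) + C3*sin(2^(1/8)*3^(3/4)*z/3) + C4*cos(2^(1/8)*3^(3/4)*z/3) + 3*sqrt(2)/2


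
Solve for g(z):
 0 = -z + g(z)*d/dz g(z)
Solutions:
 g(z) = -sqrt(C1 + z^2)
 g(z) = sqrt(C1 + z^2)


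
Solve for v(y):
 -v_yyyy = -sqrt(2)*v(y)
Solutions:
 v(y) = C1*exp(-2^(1/8)*y) + C2*exp(2^(1/8)*y) + C3*sin(2^(1/8)*y) + C4*cos(2^(1/8)*y)


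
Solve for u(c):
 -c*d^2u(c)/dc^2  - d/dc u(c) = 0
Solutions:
 u(c) = C1 + C2*log(c)


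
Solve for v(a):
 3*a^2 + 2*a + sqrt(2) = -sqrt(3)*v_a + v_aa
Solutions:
 v(a) = C1 + C2*exp(sqrt(3)*a) - sqrt(3)*a^3/3 - a^2 - sqrt(3)*a^2/3 - 2*sqrt(3)*a/3 - sqrt(6)*a/3 - 2*a/3


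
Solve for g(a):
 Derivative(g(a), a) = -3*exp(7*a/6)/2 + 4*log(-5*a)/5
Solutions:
 g(a) = C1 + 4*a*log(-a)/5 + 4*a*(-1 + log(5))/5 - 9*exp(7*a/6)/7


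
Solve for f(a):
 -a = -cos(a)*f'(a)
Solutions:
 f(a) = C1 + Integral(a/cos(a), a)


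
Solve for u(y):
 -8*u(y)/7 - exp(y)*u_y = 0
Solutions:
 u(y) = C1*exp(8*exp(-y)/7)


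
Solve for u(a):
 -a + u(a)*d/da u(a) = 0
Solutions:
 u(a) = -sqrt(C1 + a^2)
 u(a) = sqrt(C1 + a^2)


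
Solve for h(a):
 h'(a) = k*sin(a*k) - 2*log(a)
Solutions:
 h(a) = C1 - 2*a*log(a) + 2*a + k*Piecewise((-cos(a*k)/k, Ne(k, 0)), (0, True))


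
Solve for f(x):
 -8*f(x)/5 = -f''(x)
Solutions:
 f(x) = C1*exp(-2*sqrt(10)*x/5) + C2*exp(2*sqrt(10)*x/5)


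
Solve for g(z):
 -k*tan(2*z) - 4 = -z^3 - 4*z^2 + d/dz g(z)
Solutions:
 g(z) = C1 + k*log(cos(2*z))/2 + z^4/4 + 4*z^3/3 - 4*z


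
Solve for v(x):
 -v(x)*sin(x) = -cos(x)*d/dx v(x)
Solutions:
 v(x) = C1/cos(x)


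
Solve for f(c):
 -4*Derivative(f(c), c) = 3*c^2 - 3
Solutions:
 f(c) = C1 - c^3/4 + 3*c/4


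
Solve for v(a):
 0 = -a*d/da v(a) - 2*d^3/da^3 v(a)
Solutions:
 v(a) = C1 + Integral(C2*airyai(-2^(2/3)*a/2) + C3*airybi(-2^(2/3)*a/2), a)


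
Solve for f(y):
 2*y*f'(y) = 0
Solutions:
 f(y) = C1


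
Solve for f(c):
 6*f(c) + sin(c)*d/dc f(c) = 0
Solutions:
 f(c) = C1*(cos(c)^3 + 3*cos(c)^2 + 3*cos(c) + 1)/(cos(c)^3 - 3*cos(c)^2 + 3*cos(c) - 1)


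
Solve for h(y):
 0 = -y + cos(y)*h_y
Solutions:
 h(y) = C1 + Integral(y/cos(y), y)


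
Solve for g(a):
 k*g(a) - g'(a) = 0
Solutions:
 g(a) = C1*exp(a*k)


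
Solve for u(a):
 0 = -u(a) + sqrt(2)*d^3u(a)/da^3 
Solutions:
 u(a) = C3*exp(2^(5/6)*a/2) + (C1*sin(2^(5/6)*sqrt(3)*a/4) + C2*cos(2^(5/6)*sqrt(3)*a/4))*exp(-2^(5/6)*a/4)


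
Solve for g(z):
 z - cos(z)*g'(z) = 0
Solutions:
 g(z) = C1 + Integral(z/cos(z), z)


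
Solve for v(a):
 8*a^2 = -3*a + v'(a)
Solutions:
 v(a) = C1 + 8*a^3/3 + 3*a^2/2


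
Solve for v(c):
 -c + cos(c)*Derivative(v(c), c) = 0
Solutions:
 v(c) = C1 + Integral(c/cos(c), c)


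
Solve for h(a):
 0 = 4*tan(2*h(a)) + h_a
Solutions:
 h(a) = -asin(C1*exp(-8*a))/2 + pi/2
 h(a) = asin(C1*exp(-8*a))/2


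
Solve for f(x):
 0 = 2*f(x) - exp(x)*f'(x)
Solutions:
 f(x) = C1*exp(-2*exp(-x))


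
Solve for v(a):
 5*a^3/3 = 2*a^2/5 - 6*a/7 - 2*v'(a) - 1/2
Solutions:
 v(a) = C1 - 5*a^4/24 + a^3/15 - 3*a^2/14 - a/4


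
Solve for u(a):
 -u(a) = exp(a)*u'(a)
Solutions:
 u(a) = C1*exp(exp(-a))


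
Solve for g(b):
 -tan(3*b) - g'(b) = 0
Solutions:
 g(b) = C1 + log(cos(3*b))/3


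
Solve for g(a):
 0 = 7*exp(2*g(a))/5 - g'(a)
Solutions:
 g(a) = log(-1/(C1 + 7*a))/2 - log(2) + log(10)/2
 g(a) = log(-sqrt(-1/(C1 + 7*a))) - log(2) + log(10)/2


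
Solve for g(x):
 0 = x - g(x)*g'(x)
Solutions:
 g(x) = -sqrt(C1 + x^2)
 g(x) = sqrt(C1 + x^2)


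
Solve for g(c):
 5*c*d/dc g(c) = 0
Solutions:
 g(c) = C1


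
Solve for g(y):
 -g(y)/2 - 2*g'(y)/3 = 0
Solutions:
 g(y) = C1*exp(-3*y/4)


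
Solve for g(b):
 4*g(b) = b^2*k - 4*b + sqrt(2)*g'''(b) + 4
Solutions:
 g(b) = C3*exp(sqrt(2)*b) + b^2*k/4 - b + (C1*sin(sqrt(6)*b/2) + C2*cos(sqrt(6)*b/2))*exp(-sqrt(2)*b/2) + 1


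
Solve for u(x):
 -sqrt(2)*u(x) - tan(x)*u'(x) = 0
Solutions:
 u(x) = C1/sin(x)^(sqrt(2))


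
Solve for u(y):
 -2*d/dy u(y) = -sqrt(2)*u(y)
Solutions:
 u(y) = C1*exp(sqrt(2)*y/2)


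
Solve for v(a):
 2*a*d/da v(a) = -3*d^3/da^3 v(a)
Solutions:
 v(a) = C1 + Integral(C2*airyai(-2^(1/3)*3^(2/3)*a/3) + C3*airybi(-2^(1/3)*3^(2/3)*a/3), a)


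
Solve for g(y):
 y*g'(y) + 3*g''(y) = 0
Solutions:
 g(y) = C1 + C2*erf(sqrt(6)*y/6)


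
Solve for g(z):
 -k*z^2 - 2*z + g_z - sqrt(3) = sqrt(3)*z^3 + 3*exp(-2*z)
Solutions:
 g(z) = C1 + k*z^3/3 + sqrt(3)*z^4/4 + z^2 + sqrt(3)*z - 3*exp(-2*z)/2


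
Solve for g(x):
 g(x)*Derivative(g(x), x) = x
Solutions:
 g(x) = -sqrt(C1 + x^2)
 g(x) = sqrt(C1 + x^2)


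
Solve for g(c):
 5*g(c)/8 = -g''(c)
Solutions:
 g(c) = C1*sin(sqrt(10)*c/4) + C2*cos(sqrt(10)*c/4)


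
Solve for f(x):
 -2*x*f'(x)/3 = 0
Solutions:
 f(x) = C1


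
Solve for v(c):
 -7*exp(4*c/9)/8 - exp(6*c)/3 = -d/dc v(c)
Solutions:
 v(c) = C1 + 63*exp(4*c/9)/32 + exp(6*c)/18


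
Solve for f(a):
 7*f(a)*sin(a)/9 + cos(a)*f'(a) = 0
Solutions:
 f(a) = C1*cos(a)^(7/9)


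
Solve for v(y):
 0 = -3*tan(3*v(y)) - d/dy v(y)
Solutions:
 v(y) = -asin(C1*exp(-9*y))/3 + pi/3
 v(y) = asin(C1*exp(-9*y))/3


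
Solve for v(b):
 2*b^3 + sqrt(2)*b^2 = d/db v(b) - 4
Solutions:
 v(b) = C1 + b^4/2 + sqrt(2)*b^3/3 + 4*b


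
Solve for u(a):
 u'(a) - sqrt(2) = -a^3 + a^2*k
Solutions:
 u(a) = C1 - a^4/4 + a^3*k/3 + sqrt(2)*a


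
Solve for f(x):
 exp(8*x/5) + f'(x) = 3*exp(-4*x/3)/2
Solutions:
 f(x) = C1 - 5*exp(8*x/5)/8 - 9*exp(-4*x/3)/8


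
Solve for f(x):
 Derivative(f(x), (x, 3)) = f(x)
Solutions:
 f(x) = C3*exp(x) + (C1*sin(sqrt(3)*x/2) + C2*cos(sqrt(3)*x/2))*exp(-x/2)


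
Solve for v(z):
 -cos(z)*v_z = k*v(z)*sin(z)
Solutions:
 v(z) = C1*exp(k*log(cos(z)))


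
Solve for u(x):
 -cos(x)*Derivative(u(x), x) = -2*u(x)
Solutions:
 u(x) = C1*(sin(x) + 1)/(sin(x) - 1)


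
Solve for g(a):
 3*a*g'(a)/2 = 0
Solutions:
 g(a) = C1


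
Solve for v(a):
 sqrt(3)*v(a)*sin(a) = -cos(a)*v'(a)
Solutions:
 v(a) = C1*cos(a)^(sqrt(3))


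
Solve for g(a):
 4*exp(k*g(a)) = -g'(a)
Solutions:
 g(a) = Piecewise((log(1/(C1*k + 4*a*k))/k, Ne(k, 0)), (nan, True))
 g(a) = Piecewise((C1 - 4*a, Eq(k, 0)), (nan, True))


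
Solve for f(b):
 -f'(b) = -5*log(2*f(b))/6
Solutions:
 -6*Integral(1/(log(_y) + log(2)), (_y, f(b)))/5 = C1 - b


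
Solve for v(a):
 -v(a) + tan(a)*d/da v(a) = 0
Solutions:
 v(a) = C1*sin(a)


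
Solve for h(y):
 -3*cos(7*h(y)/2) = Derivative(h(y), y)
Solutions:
 h(y) = -2*asin((C1 + exp(21*y))/(C1 - exp(21*y)))/7 + 2*pi/7
 h(y) = 2*asin((C1 + exp(21*y))/(C1 - exp(21*y)))/7


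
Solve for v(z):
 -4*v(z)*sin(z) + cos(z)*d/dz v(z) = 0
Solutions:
 v(z) = C1/cos(z)^4


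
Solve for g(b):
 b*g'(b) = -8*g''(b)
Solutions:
 g(b) = C1 + C2*erf(b/4)


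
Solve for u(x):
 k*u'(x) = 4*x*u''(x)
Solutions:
 u(x) = C1 + x^(re(k)/4 + 1)*(C2*sin(log(x)*Abs(im(k))/4) + C3*cos(log(x)*im(k)/4))


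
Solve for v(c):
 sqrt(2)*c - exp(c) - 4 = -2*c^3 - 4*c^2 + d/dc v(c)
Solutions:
 v(c) = C1 + c^4/2 + 4*c^3/3 + sqrt(2)*c^2/2 - 4*c - exp(c)


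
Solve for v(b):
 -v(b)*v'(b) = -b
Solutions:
 v(b) = -sqrt(C1 + b^2)
 v(b) = sqrt(C1 + b^2)


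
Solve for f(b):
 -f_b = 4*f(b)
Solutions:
 f(b) = C1*exp(-4*b)


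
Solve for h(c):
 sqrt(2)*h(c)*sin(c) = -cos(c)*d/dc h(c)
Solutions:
 h(c) = C1*cos(c)^(sqrt(2))


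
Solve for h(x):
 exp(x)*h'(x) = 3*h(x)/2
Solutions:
 h(x) = C1*exp(-3*exp(-x)/2)


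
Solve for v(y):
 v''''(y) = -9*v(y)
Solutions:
 v(y) = (C1*sin(sqrt(6)*y/2) + C2*cos(sqrt(6)*y/2))*exp(-sqrt(6)*y/2) + (C3*sin(sqrt(6)*y/2) + C4*cos(sqrt(6)*y/2))*exp(sqrt(6)*y/2)


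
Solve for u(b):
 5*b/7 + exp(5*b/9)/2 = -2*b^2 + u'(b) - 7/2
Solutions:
 u(b) = C1 + 2*b^3/3 + 5*b^2/14 + 7*b/2 + 9*exp(5*b/9)/10


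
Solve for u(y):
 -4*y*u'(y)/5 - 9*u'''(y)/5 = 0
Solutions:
 u(y) = C1 + Integral(C2*airyai(-2^(2/3)*3^(1/3)*y/3) + C3*airybi(-2^(2/3)*3^(1/3)*y/3), y)


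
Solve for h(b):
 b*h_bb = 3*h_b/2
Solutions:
 h(b) = C1 + C2*b^(5/2)


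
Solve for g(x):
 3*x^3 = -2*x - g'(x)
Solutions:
 g(x) = C1 - 3*x^4/4 - x^2


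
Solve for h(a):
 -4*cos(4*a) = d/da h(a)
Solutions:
 h(a) = C1 - sin(4*a)


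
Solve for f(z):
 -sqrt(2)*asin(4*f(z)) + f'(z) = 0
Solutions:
 Integral(1/asin(4*_y), (_y, f(z))) = C1 + sqrt(2)*z


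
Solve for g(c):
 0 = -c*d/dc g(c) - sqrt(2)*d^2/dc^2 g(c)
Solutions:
 g(c) = C1 + C2*erf(2^(1/4)*c/2)


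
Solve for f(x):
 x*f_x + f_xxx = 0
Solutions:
 f(x) = C1 + Integral(C2*airyai(-x) + C3*airybi(-x), x)


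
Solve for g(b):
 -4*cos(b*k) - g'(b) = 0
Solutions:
 g(b) = C1 - 4*sin(b*k)/k


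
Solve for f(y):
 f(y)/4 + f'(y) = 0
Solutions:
 f(y) = C1*exp(-y/4)


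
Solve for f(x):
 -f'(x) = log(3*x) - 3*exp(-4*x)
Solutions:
 f(x) = C1 - x*log(x) + x*(1 - log(3)) - 3*exp(-4*x)/4


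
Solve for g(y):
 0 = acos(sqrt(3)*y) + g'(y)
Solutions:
 g(y) = C1 - y*acos(sqrt(3)*y) + sqrt(3)*sqrt(1 - 3*y^2)/3


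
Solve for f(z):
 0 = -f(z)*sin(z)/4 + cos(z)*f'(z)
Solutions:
 f(z) = C1/cos(z)^(1/4)


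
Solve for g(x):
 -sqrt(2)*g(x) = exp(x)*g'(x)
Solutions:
 g(x) = C1*exp(sqrt(2)*exp(-x))


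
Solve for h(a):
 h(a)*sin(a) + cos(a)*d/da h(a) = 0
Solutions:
 h(a) = C1*cos(a)


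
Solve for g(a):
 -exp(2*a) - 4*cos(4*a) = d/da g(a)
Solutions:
 g(a) = C1 - exp(2*a)/2 - sin(4*a)


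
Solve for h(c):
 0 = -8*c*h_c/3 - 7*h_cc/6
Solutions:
 h(c) = C1 + C2*erf(2*sqrt(14)*c/7)


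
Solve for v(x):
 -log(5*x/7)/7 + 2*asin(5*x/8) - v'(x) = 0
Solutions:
 v(x) = C1 - x*log(x)/7 + 2*x*asin(5*x/8) - x*log(5)/7 + x/7 + x*log(7)/7 + 2*sqrt(64 - 25*x^2)/5


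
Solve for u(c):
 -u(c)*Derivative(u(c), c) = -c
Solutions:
 u(c) = -sqrt(C1 + c^2)
 u(c) = sqrt(C1 + c^2)


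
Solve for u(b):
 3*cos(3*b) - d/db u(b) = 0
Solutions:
 u(b) = C1 + sin(3*b)


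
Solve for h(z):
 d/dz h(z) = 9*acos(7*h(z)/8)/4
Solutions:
 Integral(1/acos(7*_y/8), (_y, h(z))) = C1 + 9*z/4


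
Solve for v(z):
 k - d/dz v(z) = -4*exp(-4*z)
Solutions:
 v(z) = C1 + k*z - exp(-4*z)


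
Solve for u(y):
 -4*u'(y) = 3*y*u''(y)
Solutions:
 u(y) = C1 + C2/y^(1/3)


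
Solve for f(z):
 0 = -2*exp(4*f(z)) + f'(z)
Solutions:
 f(z) = log(-(-1/(C1 + 8*z))^(1/4))
 f(z) = log(-1/(C1 + 8*z))/4
 f(z) = log(-I*(-1/(C1 + 8*z))^(1/4))
 f(z) = log(I*(-1/(C1 + 8*z))^(1/4))


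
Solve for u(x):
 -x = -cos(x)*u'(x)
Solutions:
 u(x) = C1 + Integral(x/cos(x), x)


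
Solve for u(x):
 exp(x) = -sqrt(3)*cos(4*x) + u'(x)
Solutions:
 u(x) = C1 + exp(x) + sqrt(3)*sin(4*x)/4


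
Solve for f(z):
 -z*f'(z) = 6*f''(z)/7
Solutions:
 f(z) = C1 + C2*erf(sqrt(21)*z/6)


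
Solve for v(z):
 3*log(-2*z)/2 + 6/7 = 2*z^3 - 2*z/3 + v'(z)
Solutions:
 v(z) = C1 - z^4/2 + z^2/3 + 3*z*log(-z)/2 + 3*z*(-3 + 7*log(2))/14


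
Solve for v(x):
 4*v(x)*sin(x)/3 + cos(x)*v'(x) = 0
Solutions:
 v(x) = C1*cos(x)^(4/3)


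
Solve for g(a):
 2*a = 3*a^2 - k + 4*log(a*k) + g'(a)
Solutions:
 g(a) = C1 - a^3 + a^2 + a*(k + 4) - 4*a*log(a*k)


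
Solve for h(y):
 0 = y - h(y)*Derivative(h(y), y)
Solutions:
 h(y) = -sqrt(C1 + y^2)
 h(y) = sqrt(C1 + y^2)


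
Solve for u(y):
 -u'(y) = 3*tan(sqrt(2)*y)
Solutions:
 u(y) = C1 + 3*sqrt(2)*log(cos(sqrt(2)*y))/2


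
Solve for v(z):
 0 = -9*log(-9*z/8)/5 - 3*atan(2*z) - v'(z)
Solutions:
 v(z) = C1 - 9*z*log(-z)/5 - 3*z*atan(2*z) - 4*z*log(3) + 2*z*log(6)/5 + 9*z/5 + 5*z*log(2) + 3*log(4*z^2 + 1)/4


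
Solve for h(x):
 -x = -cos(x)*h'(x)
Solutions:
 h(x) = C1 + Integral(x/cos(x), x)


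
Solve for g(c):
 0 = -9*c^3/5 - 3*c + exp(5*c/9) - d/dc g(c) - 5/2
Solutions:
 g(c) = C1 - 9*c^4/20 - 3*c^2/2 - 5*c/2 + 9*exp(5*c/9)/5


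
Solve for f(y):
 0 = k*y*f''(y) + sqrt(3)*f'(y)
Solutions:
 f(y) = C1 + y^(((re(k) - sqrt(3))*re(k) + im(k)^2)/(re(k)^2 + im(k)^2))*(C2*sin(sqrt(3)*log(y)*Abs(im(k))/(re(k)^2 + im(k)^2)) + C3*cos(sqrt(3)*log(y)*im(k)/(re(k)^2 + im(k)^2)))


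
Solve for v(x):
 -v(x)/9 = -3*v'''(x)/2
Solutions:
 v(x) = C3*exp(2^(1/3)*x/3) + (C1*sin(2^(1/3)*sqrt(3)*x/6) + C2*cos(2^(1/3)*sqrt(3)*x/6))*exp(-2^(1/3)*x/6)


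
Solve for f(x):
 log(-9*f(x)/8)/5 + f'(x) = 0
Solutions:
 5*Integral(1/(log(-_y) - 3*log(6) + 5*log(3)), (_y, f(x))) = C1 - x


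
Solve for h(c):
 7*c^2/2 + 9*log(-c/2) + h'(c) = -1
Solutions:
 h(c) = C1 - 7*c^3/6 - 9*c*log(-c) + c*(9*log(2) + 8)


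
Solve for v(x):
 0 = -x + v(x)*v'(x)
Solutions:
 v(x) = -sqrt(C1 + x^2)
 v(x) = sqrt(C1 + x^2)


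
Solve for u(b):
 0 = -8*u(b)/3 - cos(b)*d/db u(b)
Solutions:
 u(b) = C1*(sin(b) - 1)^(4/3)/(sin(b) + 1)^(4/3)


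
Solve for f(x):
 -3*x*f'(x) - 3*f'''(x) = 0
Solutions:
 f(x) = C1 + Integral(C2*airyai(-x) + C3*airybi(-x), x)


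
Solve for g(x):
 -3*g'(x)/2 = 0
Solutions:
 g(x) = C1


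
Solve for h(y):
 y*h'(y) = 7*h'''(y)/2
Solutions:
 h(y) = C1 + Integral(C2*airyai(2^(1/3)*7^(2/3)*y/7) + C3*airybi(2^(1/3)*7^(2/3)*y/7), y)


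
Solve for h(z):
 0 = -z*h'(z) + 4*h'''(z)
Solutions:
 h(z) = C1 + Integral(C2*airyai(2^(1/3)*z/2) + C3*airybi(2^(1/3)*z/2), z)


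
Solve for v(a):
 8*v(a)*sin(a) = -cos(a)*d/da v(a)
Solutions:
 v(a) = C1*cos(a)^8


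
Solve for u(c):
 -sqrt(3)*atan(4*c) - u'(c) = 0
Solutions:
 u(c) = C1 - sqrt(3)*(c*atan(4*c) - log(16*c^2 + 1)/8)


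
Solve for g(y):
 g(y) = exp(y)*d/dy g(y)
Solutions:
 g(y) = C1*exp(-exp(-y))


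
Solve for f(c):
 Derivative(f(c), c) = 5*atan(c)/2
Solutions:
 f(c) = C1 + 5*c*atan(c)/2 - 5*log(c^2 + 1)/4


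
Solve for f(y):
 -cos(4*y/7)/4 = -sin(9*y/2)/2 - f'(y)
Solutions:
 f(y) = C1 + 7*sin(4*y/7)/16 + cos(9*y/2)/9


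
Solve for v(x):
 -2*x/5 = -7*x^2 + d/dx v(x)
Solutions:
 v(x) = C1 + 7*x^3/3 - x^2/5


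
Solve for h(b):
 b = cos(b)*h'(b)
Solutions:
 h(b) = C1 + Integral(b/cos(b), b)


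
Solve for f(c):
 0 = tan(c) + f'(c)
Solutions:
 f(c) = C1 + log(cos(c))


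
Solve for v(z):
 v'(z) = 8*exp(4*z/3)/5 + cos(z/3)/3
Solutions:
 v(z) = C1 + 6*exp(4*z/3)/5 + sin(z/3)


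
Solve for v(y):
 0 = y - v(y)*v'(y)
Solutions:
 v(y) = -sqrt(C1 + y^2)
 v(y) = sqrt(C1 + y^2)


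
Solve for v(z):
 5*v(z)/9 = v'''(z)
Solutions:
 v(z) = C3*exp(15^(1/3)*z/3) + (C1*sin(3^(5/6)*5^(1/3)*z/6) + C2*cos(3^(5/6)*5^(1/3)*z/6))*exp(-15^(1/3)*z/6)


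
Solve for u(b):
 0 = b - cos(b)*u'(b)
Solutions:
 u(b) = C1 + Integral(b/cos(b), b)


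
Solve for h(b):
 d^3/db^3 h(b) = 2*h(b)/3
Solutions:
 h(b) = C3*exp(2^(1/3)*3^(2/3)*b/3) + (C1*sin(2^(1/3)*3^(1/6)*b/2) + C2*cos(2^(1/3)*3^(1/6)*b/2))*exp(-2^(1/3)*3^(2/3)*b/6)


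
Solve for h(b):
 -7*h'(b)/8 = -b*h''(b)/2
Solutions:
 h(b) = C1 + C2*b^(11/4)


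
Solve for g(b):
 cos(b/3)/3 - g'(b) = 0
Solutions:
 g(b) = C1 + sin(b/3)


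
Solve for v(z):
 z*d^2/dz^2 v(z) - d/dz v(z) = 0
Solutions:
 v(z) = C1 + C2*z^2


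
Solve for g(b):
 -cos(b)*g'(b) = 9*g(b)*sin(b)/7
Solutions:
 g(b) = C1*cos(b)^(9/7)


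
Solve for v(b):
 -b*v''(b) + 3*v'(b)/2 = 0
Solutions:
 v(b) = C1 + C2*b^(5/2)


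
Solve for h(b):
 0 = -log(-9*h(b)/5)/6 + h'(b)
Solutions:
 -6*Integral(1/(log(-_y) - log(5) + 2*log(3)), (_y, h(b))) = C1 - b


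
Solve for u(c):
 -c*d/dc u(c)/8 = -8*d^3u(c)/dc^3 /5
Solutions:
 u(c) = C1 + Integral(C2*airyai(5^(1/3)*c/4) + C3*airybi(5^(1/3)*c/4), c)


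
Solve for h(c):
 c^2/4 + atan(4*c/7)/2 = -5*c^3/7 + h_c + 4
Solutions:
 h(c) = C1 + 5*c^4/28 + c^3/12 + c*atan(4*c/7)/2 - 4*c - 7*log(16*c^2 + 49)/16


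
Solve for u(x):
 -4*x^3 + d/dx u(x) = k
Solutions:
 u(x) = C1 + k*x + x^4


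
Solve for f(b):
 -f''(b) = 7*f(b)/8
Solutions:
 f(b) = C1*sin(sqrt(14)*b/4) + C2*cos(sqrt(14)*b/4)


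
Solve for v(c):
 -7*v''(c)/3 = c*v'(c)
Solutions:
 v(c) = C1 + C2*erf(sqrt(42)*c/14)


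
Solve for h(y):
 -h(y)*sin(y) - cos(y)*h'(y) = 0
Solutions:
 h(y) = C1*cos(y)


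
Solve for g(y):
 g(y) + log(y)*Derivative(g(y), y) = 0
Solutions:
 g(y) = C1*exp(-li(y))


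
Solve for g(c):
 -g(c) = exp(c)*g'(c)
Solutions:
 g(c) = C1*exp(exp(-c))


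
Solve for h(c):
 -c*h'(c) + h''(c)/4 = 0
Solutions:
 h(c) = C1 + C2*erfi(sqrt(2)*c)


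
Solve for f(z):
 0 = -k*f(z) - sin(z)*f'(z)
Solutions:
 f(z) = C1*exp(k*(-log(cos(z) - 1) + log(cos(z) + 1))/2)


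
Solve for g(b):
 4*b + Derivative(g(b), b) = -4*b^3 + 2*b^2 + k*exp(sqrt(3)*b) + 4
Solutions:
 g(b) = C1 - b^4 + 2*b^3/3 - 2*b^2 + 4*b + sqrt(3)*k*exp(sqrt(3)*b)/3


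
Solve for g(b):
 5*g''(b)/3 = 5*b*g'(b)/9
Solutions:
 g(b) = C1 + C2*erfi(sqrt(6)*b/6)


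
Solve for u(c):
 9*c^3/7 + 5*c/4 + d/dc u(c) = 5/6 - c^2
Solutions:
 u(c) = C1 - 9*c^4/28 - c^3/3 - 5*c^2/8 + 5*c/6


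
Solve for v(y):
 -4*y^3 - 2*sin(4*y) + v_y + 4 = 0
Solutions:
 v(y) = C1 + y^4 - 4*y - cos(4*y)/2


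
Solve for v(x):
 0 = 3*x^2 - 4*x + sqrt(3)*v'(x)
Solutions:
 v(x) = C1 - sqrt(3)*x^3/3 + 2*sqrt(3)*x^2/3


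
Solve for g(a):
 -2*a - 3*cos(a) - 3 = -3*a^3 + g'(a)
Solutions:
 g(a) = C1 + 3*a^4/4 - a^2 - 3*a - 3*sin(a)


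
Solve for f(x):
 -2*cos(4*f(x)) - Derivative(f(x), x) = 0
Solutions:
 f(x) = -asin((C1 + exp(16*x))/(C1 - exp(16*x)))/4 + pi/4
 f(x) = asin((C1 + exp(16*x))/(C1 - exp(16*x)))/4


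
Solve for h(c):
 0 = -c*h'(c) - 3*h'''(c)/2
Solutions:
 h(c) = C1 + Integral(C2*airyai(-2^(1/3)*3^(2/3)*c/3) + C3*airybi(-2^(1/3)*3^(2/3)*c/3), c)


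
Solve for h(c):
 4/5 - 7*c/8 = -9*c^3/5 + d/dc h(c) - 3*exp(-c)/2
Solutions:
 h(c) = C1 + 9*c^4/20 - 7*c^2/16 + 4*c/5 - 3*exp(-c)/2


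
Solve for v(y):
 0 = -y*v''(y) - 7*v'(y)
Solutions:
 v(y) = C1 + C2/y^6


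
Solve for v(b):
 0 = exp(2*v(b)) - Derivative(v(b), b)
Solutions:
 v(b) = log(-sqrt(-1/(C1 + b))) - log(2)/2
 v(b) = log(-1/(C1 + b))/2 - log(2)/2


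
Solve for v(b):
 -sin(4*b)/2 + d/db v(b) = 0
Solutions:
 v(b) = C1 - cos(4*b)/8


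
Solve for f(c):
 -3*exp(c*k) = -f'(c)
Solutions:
 f(c) = C1 + 3*exp(c*k)/k


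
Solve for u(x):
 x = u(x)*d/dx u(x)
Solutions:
 u(x) = -sqrt(C1 + x^2)
 u(x) = sqrt(C1 + x^2)


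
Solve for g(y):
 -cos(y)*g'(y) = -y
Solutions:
 g(y) = C1 + Integral(y/cos(y), y)


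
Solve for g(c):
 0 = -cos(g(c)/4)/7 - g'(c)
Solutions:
 c/7 - 2*log(sin(g(c)/4) - 1) + 2*log(sin(g(c)/4) + 1) = C1


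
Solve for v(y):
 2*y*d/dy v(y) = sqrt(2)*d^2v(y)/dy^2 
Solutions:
 v(y) = C1 + C2*erfi(2^(3/4)*y/2)


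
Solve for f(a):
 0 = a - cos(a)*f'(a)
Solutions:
 f(a) = C1 + Integral(a/cos(a), a)


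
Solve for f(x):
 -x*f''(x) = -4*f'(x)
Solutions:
 f(x) = C1 + C2*x^5


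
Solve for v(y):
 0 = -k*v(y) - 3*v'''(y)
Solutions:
 v(y) = C1*exp(3^(2/3)*y*(-k)^(1/3)/3) + C2*exp(y*(-k)^(1/3)*(-3^(2/3) + 3*3^(1/6)*I)/6) + C3*exp(-y*(-k)^(1/3)*(3^(2/3) + 3*3^(1/6)*I)/6)


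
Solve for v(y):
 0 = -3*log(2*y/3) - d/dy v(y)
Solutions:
 v(y) = C1 - 3*y*log(y) + y*log(27/8) + 3*y


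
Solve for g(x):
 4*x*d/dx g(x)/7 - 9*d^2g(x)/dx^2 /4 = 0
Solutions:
 g(x) = C1 + C2*erfi(2*sqrt(14)*x/21)


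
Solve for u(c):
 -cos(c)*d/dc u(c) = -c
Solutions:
 u(c) = C1 + Integral(c/cos(c), c)


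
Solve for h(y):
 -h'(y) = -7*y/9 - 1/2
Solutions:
 h(y) = C1 + 7*y^2/18 + y/2


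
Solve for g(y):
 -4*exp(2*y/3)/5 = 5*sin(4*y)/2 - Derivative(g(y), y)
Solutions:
 g(y) = C1 + 6*exp(2*y/3)/5 - 5*cos(4*y)/8


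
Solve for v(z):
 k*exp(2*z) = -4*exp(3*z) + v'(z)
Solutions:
 v(z) = C1 + k*exp(2*z)/2 + 4*exp(3*z)/3


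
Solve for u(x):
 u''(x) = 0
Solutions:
 u(x) = C1 + C2*x


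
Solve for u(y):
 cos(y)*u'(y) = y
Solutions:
 u(y) = C1 + Integral(y/cos(y), y)


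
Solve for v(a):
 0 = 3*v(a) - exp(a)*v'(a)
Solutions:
 v(a) = C1*exp(-3*exp(-a))


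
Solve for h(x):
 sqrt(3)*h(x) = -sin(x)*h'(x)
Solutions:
 h(x) = C1*(cos(x) + 1)^(sqrt(3)/2)/(cos(x) - 1)^(sqrt(3)/2)


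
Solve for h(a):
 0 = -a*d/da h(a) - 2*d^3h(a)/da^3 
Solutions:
 h(a) = C1 + Integral(C2*airyai(-2^(2/3)*a/2) + C3*airybi(-2^(2/3)*a/2), a)


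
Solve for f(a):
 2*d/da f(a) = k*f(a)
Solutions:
 f(a) = C1*exp(a*k/2)


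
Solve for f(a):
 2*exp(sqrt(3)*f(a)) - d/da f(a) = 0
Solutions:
 f(a) = sqrt(3)*(2*log(-1/(C1 + 2*a)) - log(3))/6


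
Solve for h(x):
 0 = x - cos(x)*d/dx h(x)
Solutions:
 h(x) = C1 + Integral(x/cos(x), x)


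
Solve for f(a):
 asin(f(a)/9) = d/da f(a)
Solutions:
 Integral(1/asin(_y/9), (_y, f(a))) = C1 + a


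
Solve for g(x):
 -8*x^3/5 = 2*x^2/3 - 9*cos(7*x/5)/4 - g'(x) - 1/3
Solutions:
 g(x) = C1 + 2*x^4/5 + 2*x^3/9 - x/3 - 45*sin(7*x/5)/28


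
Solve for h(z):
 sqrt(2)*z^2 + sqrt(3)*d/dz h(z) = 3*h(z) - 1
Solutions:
 h(z) = C1*exp(sqrt(3)*z) + sqrt(2)*z^2/3 + 2*sqrt(6)*z/9 + 2*sqrt(2)/9 + 1/3


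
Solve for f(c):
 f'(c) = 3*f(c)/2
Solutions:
 f(c) = C1*exp(3*c/2)


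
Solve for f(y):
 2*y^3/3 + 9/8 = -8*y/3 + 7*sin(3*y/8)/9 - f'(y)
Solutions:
 f(y) = C1 - y^4/6 - 4*y^2/3 - 9*y/8 - 56*cos(3*y/8)/27


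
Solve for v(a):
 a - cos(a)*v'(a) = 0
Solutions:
 v(a) = C1 + Integral(a/cos(a), a)


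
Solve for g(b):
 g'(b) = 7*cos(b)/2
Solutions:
 g(b) = C1 + 7*sin(b)/2


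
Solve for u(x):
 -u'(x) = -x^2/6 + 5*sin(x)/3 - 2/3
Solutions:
 u(x) = C1 + x^3/18 + 2*x/3 + 5*cos(x)/3


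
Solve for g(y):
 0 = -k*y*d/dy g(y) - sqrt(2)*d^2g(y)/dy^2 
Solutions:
 g(y) = Piecewise((-2^(3/4)*sqrt(pi)*C1*erf(2^(1/4)*sqrt(k)*y/2)/(2*sqrt(k)) - C2, (k > 0) | (k < 0)), (-C1*y - C2, True))


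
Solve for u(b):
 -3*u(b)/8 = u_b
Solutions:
 u(b) = C1*exp(-3*b/8)


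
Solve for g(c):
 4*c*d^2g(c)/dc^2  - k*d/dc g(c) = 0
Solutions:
 g(c) = C1 + c^(re(k)/4 + 1)*(C2*sin(log(c)*Abs(im(k))/4) + C3*cos(log(c)*im(k)/4))


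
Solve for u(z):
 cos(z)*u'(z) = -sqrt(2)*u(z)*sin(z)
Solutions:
 u(z) = C1*cos(z)^(sqrt(2))


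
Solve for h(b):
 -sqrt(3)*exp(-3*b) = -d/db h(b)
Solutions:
 h(b) = C1 - sqrt(3)*exp(-3*b)/3


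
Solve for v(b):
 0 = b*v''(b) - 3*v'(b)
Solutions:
 v(b) = C1 + C2*b^4


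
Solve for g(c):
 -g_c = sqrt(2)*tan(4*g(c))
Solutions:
 g(c) = -asin(C1*exp(-4*sqrt(2)*c))/4 + pi/4
 g(c) = asin(C1*exp(-4*sqrt(2)*c))/4


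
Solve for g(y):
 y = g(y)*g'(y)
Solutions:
 g(y) = -sqrt(C1 + y^2)
 g(y) = sqrt(C1 + y^2)


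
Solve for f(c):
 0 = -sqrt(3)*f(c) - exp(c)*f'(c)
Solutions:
 f(c) = C1*exp(sqrt(3)*exp(-c))


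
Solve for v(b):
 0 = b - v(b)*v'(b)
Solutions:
 v(b) = -sqrt(C1 + b^2)
 v(b) = sqrt(C1 + b^2)


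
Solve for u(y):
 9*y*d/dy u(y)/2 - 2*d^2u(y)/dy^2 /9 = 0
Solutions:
 u(y) = C1 + C2*erfi(9*sqrt(2)*y/4)


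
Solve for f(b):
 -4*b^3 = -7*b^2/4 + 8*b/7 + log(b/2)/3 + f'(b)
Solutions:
 f(b) = C1 - b^4 + 7*b^3/12 - 4*b^2/7 - b*log(b)/3 + b*log(2)/3 + b/3


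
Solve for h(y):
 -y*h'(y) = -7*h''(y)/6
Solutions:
 h(y) = C1 + C2*erfi(sqrt(21)*y/7)


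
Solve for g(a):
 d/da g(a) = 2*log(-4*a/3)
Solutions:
 g(a) = C1 + 2*a*log(-a) + 2*a*(-log(3) - 1 + 2*log(2))


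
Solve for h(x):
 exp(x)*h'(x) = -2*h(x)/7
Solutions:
 h(x) = C1*exp(2*exp(-x)/7)


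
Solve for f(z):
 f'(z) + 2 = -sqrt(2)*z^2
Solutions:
 f(z) = C1 - sqrt(2)*z^3/3 - 2*z


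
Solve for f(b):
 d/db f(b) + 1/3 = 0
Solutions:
 f(b) = C1 - b/3


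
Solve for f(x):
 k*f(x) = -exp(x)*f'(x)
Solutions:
 f(x) = C1*exp(k*exp(-x))


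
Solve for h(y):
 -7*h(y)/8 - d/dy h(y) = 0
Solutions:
 h(y) = C1*exp(-7*y/8)


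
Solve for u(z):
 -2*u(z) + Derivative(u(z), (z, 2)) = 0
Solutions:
 u(z) = C1*exp(-sqrt(2)*z) + C2*exp(sqrt(2)*z)


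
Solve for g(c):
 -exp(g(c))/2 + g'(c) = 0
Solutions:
 g(c) = log(-1/(C1 + c)) + log(2)


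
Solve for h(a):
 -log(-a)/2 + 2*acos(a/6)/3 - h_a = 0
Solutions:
 h(a) = C1 - a*log(-a)/2 + 2*a*acos(a/6)/3 + a/2 - 2*sqrt(36 - a^2)/3


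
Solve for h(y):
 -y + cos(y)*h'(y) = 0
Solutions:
 h(y) = C1 + Integral(y/cos(y), y)


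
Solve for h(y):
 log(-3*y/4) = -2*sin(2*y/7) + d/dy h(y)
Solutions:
 h(y) = C1 + y*log(-y) - 2*y*log(2) - y + y*log(3) - 7*cos(2*y/7)


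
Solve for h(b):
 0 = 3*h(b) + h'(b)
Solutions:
 h(b) = C1*exp(-3*b)


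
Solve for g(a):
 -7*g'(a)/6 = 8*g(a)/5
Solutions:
 g(a) = C1*exp(-48*a/35)


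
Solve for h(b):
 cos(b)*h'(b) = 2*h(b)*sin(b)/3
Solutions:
 h(b) = C1/cos(b)^(2/3)


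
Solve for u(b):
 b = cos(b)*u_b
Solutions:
 u(b) = C1 + Integral(b/cos(b), b)


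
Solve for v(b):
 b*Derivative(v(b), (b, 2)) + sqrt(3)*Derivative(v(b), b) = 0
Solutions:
 v(b) = C1 + C2*b^(1 - sqrt(3))


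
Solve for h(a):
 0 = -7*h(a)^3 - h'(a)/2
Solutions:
 h(a) = -sqrt(2)*sqrt(-1/(C1 - 14*a))/2
 h(a) = sqrt(2)*sqrt(-1/(C1 - 14*a))/2


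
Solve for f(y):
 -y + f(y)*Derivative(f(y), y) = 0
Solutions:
 f(y) = -sqrt(C1 + y^2)
 f(y) = sqrt(C1 + y^2)


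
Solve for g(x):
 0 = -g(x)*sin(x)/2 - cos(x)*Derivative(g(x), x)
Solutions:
 g(x) = C1*sqrt(cos(x))


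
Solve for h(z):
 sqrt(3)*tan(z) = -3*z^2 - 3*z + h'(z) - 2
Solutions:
 h(z) = C1 + z^3 + 3*z^2/2 + 2*z - sqrt(3)*log(cos(z))


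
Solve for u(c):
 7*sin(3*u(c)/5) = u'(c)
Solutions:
 -7*c + 5*log(cos(3*u(c)/5) - 1)/6 - 5*log(cos(3*u(c)/5) + 1)/6 = C1


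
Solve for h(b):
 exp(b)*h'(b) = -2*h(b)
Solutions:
 h(b) = C1*exp(2*exp(-b))


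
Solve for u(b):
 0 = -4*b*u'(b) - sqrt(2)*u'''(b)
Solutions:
 u(b) = C1 + Integral(C2*airyai(-sqrt(2)*b) + C3*airybi(-sqrt(2)*b), b)


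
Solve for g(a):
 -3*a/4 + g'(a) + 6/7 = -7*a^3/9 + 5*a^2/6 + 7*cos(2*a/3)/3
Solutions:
 g(a) = C1 - 7*a^4/36 + 5*a^3/18 + 3*a^2/8 - 6*a/7 + 7*sin(2*a/3)/2


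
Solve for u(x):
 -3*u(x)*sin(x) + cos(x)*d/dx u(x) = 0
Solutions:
 u(x) = C1/cos(x)^3


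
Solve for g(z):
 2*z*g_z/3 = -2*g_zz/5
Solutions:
 g(z) = C1 + C2*erf(sqrt(30)*z/6)


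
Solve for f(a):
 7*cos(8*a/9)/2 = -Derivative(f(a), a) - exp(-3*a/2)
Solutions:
 f(a) = C1 - 63*sin(8*a/9)/16 + 2*exp(-3*a/2)/3


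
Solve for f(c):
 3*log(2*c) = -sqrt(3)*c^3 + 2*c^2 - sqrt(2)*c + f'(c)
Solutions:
 f(c) = C1 + sqrt(3)*c^4/4 - 2*c^3/3 + sqrt(2)*c^2/2 + 3*c*log(c) - 3*c + c*log(8)


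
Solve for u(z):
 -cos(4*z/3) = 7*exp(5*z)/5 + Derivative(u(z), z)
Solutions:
 u(z) = C1 - 7*exp(5*z)/25 - 3*sin(4*z/3)/4


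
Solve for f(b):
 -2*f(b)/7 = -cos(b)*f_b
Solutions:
 f(b) = C1*(sin(b) + 1)^(1/7)/(sin(b) - 1)^(1/7)


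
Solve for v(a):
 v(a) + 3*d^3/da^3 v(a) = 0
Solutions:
 v(a) = C3*exp(-3^(2/3)*a/3) + (C1*sin(3^(1/6)*a/2) + C2*cos(3^(1/6)*a/2))*exp(3^(2/3)*a/6)


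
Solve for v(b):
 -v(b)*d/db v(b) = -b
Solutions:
 v(b) = -sqrt(C1 + b^2)
 v(b) = sqrt(C1 + b^2)


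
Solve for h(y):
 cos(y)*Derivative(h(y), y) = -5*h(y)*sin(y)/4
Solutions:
 h(y) = C1*cos(y)^(5/4)


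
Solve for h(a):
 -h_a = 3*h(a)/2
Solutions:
 h(a) = C1*exp(-3*a/2)


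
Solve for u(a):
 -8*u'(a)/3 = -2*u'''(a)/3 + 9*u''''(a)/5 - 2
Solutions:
 u(a) = C1 + C2*exp(a*(10*2^(1/3)*5^(2/3)/(81*sqrt(58749) + 19633)^(1/3) + 20 + 2^(2/3)*5^(1/3)*(81*sqrt(58749) + 19633)^(1/3))/162)*sin(10^(1/3)*sqrt(3)*a*(-2^(1/3)*(81*sqrt(58749) + 19633)^(1/3) + 10*5^(1/3)/(81*sqrt(58749) + 19633)^(1/3))/162) + C3*exp(a*(10*2^(1/3)*5^(2/3)/(81*sqrt(58749) + 19633)^(1/3) + 20 + 2^(2/3)*5^(1/3)*(81*sqrt(58749) + 19633)^(1/3))/162)*cos(10^(1/3)*sqrt(3)*a*(-2^(1/3)*(81*sqrt(58749) + 19633)^(1/3) + 10*5^(1/3)/(81*sqrt(58749) + 19633)^(1/3))/162) + C4*exp(a*(-2^(2/3)*5^(1/3)*(81*sqrt(58749) + 19633)^(1/3) - 10*2^(1/3)*5^(2/3)/(81*sqrt(58749) + 19633)^(1/3) + 10)/81) + 3*a/4


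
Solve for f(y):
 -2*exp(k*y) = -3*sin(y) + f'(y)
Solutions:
 f(y) = C1 - 3*cos(y) - 2*exp(k*y)/k


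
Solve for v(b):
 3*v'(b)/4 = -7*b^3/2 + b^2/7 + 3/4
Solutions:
 v(b) = C1 - 7*b^4/6 + 4*b^3/63 + b


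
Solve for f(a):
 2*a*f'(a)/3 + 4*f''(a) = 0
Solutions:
 f(a) = C1 + C2*erf(sqrt(3)*a/6)


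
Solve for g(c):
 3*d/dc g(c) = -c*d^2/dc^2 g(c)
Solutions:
 g(c) = C1 + C2/c^2
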